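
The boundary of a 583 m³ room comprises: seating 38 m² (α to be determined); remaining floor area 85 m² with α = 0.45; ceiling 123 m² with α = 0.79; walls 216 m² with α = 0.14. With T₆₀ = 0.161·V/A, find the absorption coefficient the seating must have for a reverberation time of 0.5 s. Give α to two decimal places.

0.58

From T₆₀ = 0.161·V/A, the target T₆₀ = 0.5 s needs A = 0.161·583/0.5 = 187.73 m².
Absorption from the other surfaces = 85·0.45 + 123·0.79 + 216·0.14 = 165.66 m², so the seating must supply 22.07 m² over 38 m².
α = 22.07/38 = 0.581.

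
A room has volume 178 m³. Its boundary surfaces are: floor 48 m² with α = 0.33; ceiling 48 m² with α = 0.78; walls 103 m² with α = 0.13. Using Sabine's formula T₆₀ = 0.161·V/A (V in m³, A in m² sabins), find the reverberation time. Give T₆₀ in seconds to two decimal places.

A = Σ Sᵢαᵢ = 48·0.33 + 48·0.78 + 103·0.13 = 66.67 m².
T₆₀ = 0.161 × 178 / 66.67 = 0.430 s.

0.43 s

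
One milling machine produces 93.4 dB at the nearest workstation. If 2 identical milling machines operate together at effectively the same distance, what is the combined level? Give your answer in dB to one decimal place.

N identical incoherent sources raise the level by 10·log₁₀ N.
L_total = 93.4 + 10·log₁₀(2) = 93.4 + 3.010 = 96.41 dB.

96.4 dB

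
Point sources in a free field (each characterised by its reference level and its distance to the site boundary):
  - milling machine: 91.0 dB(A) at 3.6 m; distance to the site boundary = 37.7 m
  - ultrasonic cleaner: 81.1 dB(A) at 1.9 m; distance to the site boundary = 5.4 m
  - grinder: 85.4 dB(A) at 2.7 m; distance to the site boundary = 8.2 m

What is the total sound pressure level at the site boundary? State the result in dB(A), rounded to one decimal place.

78.1 dB(A)

Apply inverse-square spreading to bring every level to the receiver, then sum 10^(L/10).
milling machine: 91.0 − 20·log₁₀(37.7/3.6) = 91.0 − 20.40 = 70.60 dB(A).
ultrasonic cleaner: 81.1 − 20·log₁₀(5.4/1.9) = 81.1 − 9.07 = 72.03 dB(A).
grinder: 85.4 − 20·log₁₀(8.2/2.7) = 85.4 − 9.65 = 75.75 dB(A).
Σ 10^(L/10) = 6.502e+07 → L_total = 10·log₁₀(6.502e+07) = 78.13 dB(A).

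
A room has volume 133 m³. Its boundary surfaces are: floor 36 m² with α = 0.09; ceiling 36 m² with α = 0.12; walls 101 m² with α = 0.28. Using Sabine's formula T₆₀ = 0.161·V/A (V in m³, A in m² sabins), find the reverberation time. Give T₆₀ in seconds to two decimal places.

0.60 s

A = Σ Sᵢαᵢ = 36·0.09 + 36·0.12 + 101·0.28 = 35.84 m².
T₆₀ = 0.161·V/A = 0.161·133/35.84 = 0.597 s.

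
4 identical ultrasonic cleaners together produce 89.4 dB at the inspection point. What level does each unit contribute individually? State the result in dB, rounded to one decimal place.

83.4 dB

For N identical incoherent sources L_total = L₁ + 10·log₁₀ N, so L₁ = 89.4 − 10·log₁₀(4) = 89.4 − 6.021.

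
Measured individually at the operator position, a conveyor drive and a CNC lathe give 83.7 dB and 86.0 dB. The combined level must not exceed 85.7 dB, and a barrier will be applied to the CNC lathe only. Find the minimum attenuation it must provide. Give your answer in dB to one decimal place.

4.6 dB

Fixed contribution from the other source: Σ 10^(L/10) = 10^(83.7/10) = 2.344e+08 (83.70 dB).
To meet 85.7 dB overall, the treated CNC lathe may contribute at most 10^(85.7/10) − 2.344e+08 = 1.371e+08, i.e. 81.37 dB.
So the CNC lathe must be reduced from 86.0 to 81.37 dB: IL = 4.63 dB.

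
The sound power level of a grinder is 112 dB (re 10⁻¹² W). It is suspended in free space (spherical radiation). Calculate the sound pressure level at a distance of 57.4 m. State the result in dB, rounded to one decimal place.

L_p = L_w − 10·log₁₀(4π·r²) with r = 57.4 m.
4π·r² = 4.14e+04 m², 10·log₁₀ of that is 46.170 dB.
L_p = 112 − 46.170 = 65.83 dB.

65.8 dB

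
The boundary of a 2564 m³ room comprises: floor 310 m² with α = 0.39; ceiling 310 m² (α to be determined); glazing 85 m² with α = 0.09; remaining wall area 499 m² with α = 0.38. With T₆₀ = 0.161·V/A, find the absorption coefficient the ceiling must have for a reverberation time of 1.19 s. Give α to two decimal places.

0.09

A = 0.161·V/T₆₀ = 0.161·2564/1.19 = 346.89 m² sabins.
Absorption from the other surfaces = 310·0.39 + 85·0.09 + 499·0.38 = 318.17 m², so the ceiling must supply 28.72 m² over 310 m².
α = 28.72/310 = 0.093.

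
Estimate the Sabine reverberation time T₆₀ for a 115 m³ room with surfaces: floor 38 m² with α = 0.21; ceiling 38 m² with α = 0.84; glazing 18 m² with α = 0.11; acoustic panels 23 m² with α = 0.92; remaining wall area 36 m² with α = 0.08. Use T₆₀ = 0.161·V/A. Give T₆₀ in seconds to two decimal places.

Summing Sᵢαᵢ: 38·0.21 + 38·0.84 + 18·0.11 + 23·0.92 + 36·0.08 = 65.92 m².
T₆₀ = 0.161·V/A = 0.161·115/65.92 = 0.281 s.

0.28 s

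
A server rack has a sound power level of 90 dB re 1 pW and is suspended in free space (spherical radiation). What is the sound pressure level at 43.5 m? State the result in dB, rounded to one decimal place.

The power spreads over a sphere of area 4π·r², so L_p = L_w − 10·log₁₀(4π·r²).
4π·r² = 2.378e+04 m², 10·log₁₀ of that is 43.762 dB.
L_p = 90 − 43.762 = 46.24 dB.

46.2 dB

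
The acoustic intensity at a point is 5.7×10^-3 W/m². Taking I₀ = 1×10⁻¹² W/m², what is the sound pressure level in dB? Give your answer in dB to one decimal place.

L = 10·log₁₀(I/I₀) = 10·log₁₀(5.7×10^-3/10⁻¹²) = 10·log₁₀(5.7×10^9).
L = 10·(0.7559 + 9) = 97.56 dB.

97.6 dB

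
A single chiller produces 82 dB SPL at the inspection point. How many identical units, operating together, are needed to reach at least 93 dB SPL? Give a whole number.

N identical sources give L₁ + 10·log₁₀ N, so require 10·log₁₀ N ≥ 93 − 82 = 11.0 dB.
N ≥ 10^(11.0/10) = 12.589, so N = 13.

13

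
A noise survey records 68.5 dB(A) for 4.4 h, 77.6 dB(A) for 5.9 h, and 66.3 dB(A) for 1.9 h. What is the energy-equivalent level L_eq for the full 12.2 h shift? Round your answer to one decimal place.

The energy average is taken in the linear domain: L_eq = 10·log₁₀[(Σ tᵢ·10^(Lᵢ/10))/T], T = 12.2 h.
Σ tᵢ·10^(Lᵢ/10) = 4.4·10^(68.5/10) + 5.9·10^(77.6/10) + 1.9·10^(66.3/10) = 3.788e+08.
L_eq = 10·log₁₀(3.788e+08/12.2) = 74.92 dB(A).

74.9 dB(A)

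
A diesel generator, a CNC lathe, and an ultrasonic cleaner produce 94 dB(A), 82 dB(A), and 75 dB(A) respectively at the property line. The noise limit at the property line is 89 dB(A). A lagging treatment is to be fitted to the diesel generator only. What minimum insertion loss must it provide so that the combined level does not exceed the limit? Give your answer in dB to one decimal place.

Everything except the diesel generator sums to 10^(82/10) + 10^(75/10) = 1.901e+08 in linear terms, 82.79 dB(A).
To meet 89 dB(A) overall, the treated diesel generator may contribute at most 10^(89/10) − 1.901e+08 = 6.042e+08, i.e. 87.81 dB(A).
So the diesel generator must be reduced from 94 to 87.81 dB(A): IL = 6.19 dB.

6.2 dB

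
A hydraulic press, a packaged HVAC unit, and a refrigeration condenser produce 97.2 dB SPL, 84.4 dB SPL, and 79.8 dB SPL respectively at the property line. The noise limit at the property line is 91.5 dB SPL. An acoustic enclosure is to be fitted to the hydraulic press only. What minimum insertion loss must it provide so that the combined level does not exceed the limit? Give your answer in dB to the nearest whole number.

7 dB

The untreated sources together contribute 10^(84.4/10) + 10^(79.8/10) = 3.709e+08, i.e. 85.69 dB SPL.
The limit corresponds to 10^(91.5/10) = 1.413e+09; subtracting the fixed part leaves 1.042e+09 for the hydraulic press, i.e. 90.18 dB SPL.
So the hydraulic press must be reduced from 97.2 to 90.18 dB SPL: IL = 7.02 dB.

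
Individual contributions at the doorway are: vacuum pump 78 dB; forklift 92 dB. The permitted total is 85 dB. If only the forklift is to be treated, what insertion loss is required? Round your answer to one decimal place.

8.0 dB

The untreated sources together contribute 10^(78/10) = 6.310e+07, i.e. 78.00 dB.
The limit corresponds to 10^(85/10) = 3.162e+08; subtracting the fixed part leaves 2.531e+08 for the forklift, i.e. 84.03 dB.
Required insertion loss = 92 − 84.03 = 7.97 dB.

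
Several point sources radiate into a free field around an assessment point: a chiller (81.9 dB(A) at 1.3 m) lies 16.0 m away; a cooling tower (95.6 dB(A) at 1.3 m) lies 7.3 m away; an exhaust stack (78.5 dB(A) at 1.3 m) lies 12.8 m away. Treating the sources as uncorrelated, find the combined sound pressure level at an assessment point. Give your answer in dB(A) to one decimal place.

80.7 dB(A)

Propagate each source to the receiver with L = L_ref − 20·log₁₀(r/r_ref), then add intensities.
chiller: 81.9 − 20·log₁₀(16.0/1.3) = 81.9 − 21.80 = 60.10 dB(A).
cooling tower: 95.6 − 20·log₁₀(7.3/1.3) = 95.6 − 14.99 = 80.61 dB(A).
exhaust stack: 78.5 − 20·log₁₀(12.8/1.3) = 78.5 − 19.87 = 58.63 dB(A).
Σ 10^(L/10) = 1.169e+08 → L_total = 10·log₁₀(1.169e+08) = 80.68 dB(A).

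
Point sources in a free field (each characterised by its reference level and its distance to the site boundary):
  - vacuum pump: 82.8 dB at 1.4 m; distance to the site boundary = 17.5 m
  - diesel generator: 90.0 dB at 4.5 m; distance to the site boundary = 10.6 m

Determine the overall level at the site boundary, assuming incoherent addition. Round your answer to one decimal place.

Propagate each source to the receiver with L = L_ref − 20·log₁₀(r/r_ref), then add intensities.
vacuum pump: 82.8 − 20·log₁₀(17.5/1.4) = 82.8 − 21.94 = 60.86 dB.
diesel generator: 90.0 − 20·log₁₀(10.6/4.5) = 90.0 − 7.44 = 82.56 dB.
Σ 10^(L/10) = 1.814e+08 → L_total = 10·log₁₀(1.814e+08) = 82.59 dB.

82.6 dB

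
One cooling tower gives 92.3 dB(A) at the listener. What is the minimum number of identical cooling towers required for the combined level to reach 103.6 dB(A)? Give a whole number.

14

The shortfall is 103.6 − 92.3 = 11.3 dB, and N units add 10·log₁₀ N, so need 10·log₁₀ N ≥ 11.3.
N ≥ 10^(11.3/10) = 13.490, so N = 14.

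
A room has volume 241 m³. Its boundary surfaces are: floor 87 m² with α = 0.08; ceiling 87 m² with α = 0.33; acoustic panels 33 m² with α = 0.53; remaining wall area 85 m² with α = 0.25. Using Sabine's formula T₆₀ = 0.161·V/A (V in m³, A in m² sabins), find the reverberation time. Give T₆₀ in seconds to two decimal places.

Total absorption A = 87·0.08 + 87·0.33 + 33·0.53 + 85·0.25 = 74.41 m² sabins.
T₆₀ = 0.161·V/A = 0.161·241/74.41 = 0.521 s.

0.52 s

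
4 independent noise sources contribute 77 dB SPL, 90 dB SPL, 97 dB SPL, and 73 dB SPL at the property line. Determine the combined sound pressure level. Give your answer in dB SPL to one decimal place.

97.8 dB SPL

Incoherent sources combine by intensity addition: L_total = 10·log₁₀(Σ 10^(L_i/10)).
Σ 10^(L/10) = 10^(77/10) + 10^(90/10) + 10^(97/10) + 10^(73/10) = 6.082e+09.
L_total = 10·log₁₀(6.082e+09) = 97.84 dB SPL.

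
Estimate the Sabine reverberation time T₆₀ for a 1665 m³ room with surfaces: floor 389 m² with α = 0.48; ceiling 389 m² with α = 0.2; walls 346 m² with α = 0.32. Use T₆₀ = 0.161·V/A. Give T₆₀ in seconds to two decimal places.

0.71 s

Total absorption A = 389·0.48 + 389·0.2 + 346·0.32 = 375.24 m² sabins.
T₆₀ = 0.161 × 1665 / 375.24 = 0.714 s.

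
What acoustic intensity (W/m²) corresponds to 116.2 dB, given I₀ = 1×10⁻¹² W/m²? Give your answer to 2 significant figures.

I/I₀ = 10^(116.2/10) = 4.169e+11, so I = 4.169e+11 × 10⁻¹² W/m².

0.42 W/m²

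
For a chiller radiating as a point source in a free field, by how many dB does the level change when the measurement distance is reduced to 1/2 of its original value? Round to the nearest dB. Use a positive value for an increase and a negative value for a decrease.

+6 dB

Point-source spreading: ΔL = −20·log₁₀(r₂/r₁).
ΔL = −20·log₁₀(0.5) = +6.02 dB.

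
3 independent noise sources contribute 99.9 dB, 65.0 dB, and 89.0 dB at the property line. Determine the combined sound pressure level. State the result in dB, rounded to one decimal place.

For uncorrelated sources the intensities add, so convert each level to linear form, sum, and take 10·log₁₀ of the total.
Σ 10^(L/10) = 10^(99.9/10) + 10^(65.0/10) + 10^(89.0/10) = 1.057e+10.
L_total = 10·log₁₀(1.057e+10) = 100.24 dB.

100.2 dB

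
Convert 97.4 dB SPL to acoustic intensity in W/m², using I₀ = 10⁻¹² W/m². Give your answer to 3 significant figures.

I = I₀·10^(L/10) = 10⁻¹² × 10^(97.4/10) = 10^(-2.260).

0.00550 W/m²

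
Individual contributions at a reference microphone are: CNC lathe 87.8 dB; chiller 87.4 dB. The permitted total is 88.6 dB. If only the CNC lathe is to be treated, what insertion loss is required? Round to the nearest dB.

Everything except the CNC lathe sums to 10^(87.4/10) = 5.495e+08 in linear terms, 87.40 dB.
The limit corresponds to 10^(88.6/10) = 7.244e+08; subtracting the fixed part leaves 1.749e+08 for the CNC lathe, i.e. 82.43 dB.
So the CNC lathe must be reduced from 87.8 to 82.43 dB: IL = 5.37 dB.

5 dB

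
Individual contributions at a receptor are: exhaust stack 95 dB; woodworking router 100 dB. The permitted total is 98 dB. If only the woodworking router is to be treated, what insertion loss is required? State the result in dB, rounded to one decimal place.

Fixed contribution from the other source: Σ 10^(L/10) = 10^(95/10) = 3.162e+09 (95.00 dB).
The limit corresponds to 10^(98/10) = 6.310e+09; subtracting the fixed part leaves 3.147e+09 for the woodworking router, i.e. 94.98 dB.
So the woodworking router must be reduced from 100 to 94.98 dB: IL = 5.02 dB.

5.0 dB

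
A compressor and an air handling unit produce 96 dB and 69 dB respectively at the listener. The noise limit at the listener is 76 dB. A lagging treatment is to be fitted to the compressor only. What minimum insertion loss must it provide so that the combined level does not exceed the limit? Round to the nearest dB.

Fixed contribution from the other source: Σ 10^(L/10) = 10^(69/10) = 7.943e+06 (69.00 dB).
The limit corresponds to 10^(76/10) = 3.981e+07; subtracting the fixed part leaves 3.187e+07 for the compressor, i.e. 75.03 dB.
So the compressor must be reduced from 96 to 75.03 dB: IL = 20.97 dB.

21 dB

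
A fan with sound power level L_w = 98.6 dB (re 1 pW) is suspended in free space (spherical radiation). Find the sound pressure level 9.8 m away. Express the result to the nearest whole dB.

68 dB

Free-field spherical radiation: L_p = L_w − 10·log₁₀(4π·r²), r = 9.8 m.
4π·r² = 1207 m², 10·log₁₀ of that is 30.817 dB.
L_p = 98.6 − 30.817 = 67.78 dB.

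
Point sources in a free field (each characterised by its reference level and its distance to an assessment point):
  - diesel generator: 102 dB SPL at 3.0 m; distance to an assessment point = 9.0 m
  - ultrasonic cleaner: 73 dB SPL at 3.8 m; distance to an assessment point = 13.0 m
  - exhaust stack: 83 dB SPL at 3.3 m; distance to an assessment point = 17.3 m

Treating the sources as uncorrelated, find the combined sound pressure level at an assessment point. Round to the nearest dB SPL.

92 dB SPL

First find each source's level at the receiver (point-source: −20·log₁₀(r/r_ref)), then combine on an intensity basis.
diesel generator: 102 − 20·log₁₀(9.0/3.0) = 102 − 9.54 = 92.46 dB SPL.
ultrasonic cleaner: 73 − 20·log₁₀(13.0/3.8) = 73 − 10.68 = 62.32 dB SPL.
exhaust stack: 83 − 20·log₁₀(17.3/3.3) = 83 − 14.39 = 68.61 dB SPL.
Σ 10^(L/10) = 1.770e+09 → L_total = 10·log₁₀(1.770e+09) = 92.48 dB SPL.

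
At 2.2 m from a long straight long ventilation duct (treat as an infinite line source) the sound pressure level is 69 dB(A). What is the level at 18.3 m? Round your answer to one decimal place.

Cylindrical spreading from a line source gives a 10·log₁₀(r₂/r₁) drop.
L₂ = 69 − 10·log₁₀(18.3/2.2) = 69 − 9.200 = 59.80 dB(A).

59.8 dB(A)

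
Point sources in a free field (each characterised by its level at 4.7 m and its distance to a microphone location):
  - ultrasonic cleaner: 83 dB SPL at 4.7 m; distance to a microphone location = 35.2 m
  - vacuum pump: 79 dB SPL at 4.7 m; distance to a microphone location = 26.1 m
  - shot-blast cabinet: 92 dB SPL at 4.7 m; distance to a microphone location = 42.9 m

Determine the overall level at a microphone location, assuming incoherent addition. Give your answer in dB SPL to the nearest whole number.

Propagate each source to the receiver with L = L_ref − 20·log₁₀(r/r_ref), then add intensities.
ultrasonic cleaner: 83 − 20·log₁₀(35.2/4.7) = 83 − 17.49 = 65.51 dB SPL.
vacuum pump: 79 − 20·log₁₀(26.1/4.7) = 79 − 14.89 = 64.11 dB SPL.
shot-blast cabinet: 92 − 20·log₁₀(42.9/4.7) = 92 − 19.21 = 72.79 dB SPL.
Σ 10^(L/10) = 2.516e+07 → L_total = 10·log₁₀(2.516e+07) = 74.01 dB SPL.

74 dB SPL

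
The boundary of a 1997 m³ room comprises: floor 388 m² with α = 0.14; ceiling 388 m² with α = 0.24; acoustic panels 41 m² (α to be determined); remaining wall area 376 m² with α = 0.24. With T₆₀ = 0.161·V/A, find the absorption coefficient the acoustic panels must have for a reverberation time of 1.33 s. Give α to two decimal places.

0.10

Required total absorption A = 0.161·1997/1.33 = 241.74 m².
Absorption from the other surfaces = 388·0.14 + 388·0.24 + 376·0.24 = 237.68 m², so the acoustic panels must supply 4.06 m² over 41 m².
α = 4.06/41 = 0.099.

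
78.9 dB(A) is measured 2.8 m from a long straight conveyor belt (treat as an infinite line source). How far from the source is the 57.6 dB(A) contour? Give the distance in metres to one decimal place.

Line-source spreading drops the level by 10·log₁₀(r₂/r₁); inverting, r₂/r₁ = 10^(ΔL/10).
r₂ = 2.8·10^((78.9−57.6)/10) = 2.8·10^(21.3/10) = 377.71 m.

377.7 m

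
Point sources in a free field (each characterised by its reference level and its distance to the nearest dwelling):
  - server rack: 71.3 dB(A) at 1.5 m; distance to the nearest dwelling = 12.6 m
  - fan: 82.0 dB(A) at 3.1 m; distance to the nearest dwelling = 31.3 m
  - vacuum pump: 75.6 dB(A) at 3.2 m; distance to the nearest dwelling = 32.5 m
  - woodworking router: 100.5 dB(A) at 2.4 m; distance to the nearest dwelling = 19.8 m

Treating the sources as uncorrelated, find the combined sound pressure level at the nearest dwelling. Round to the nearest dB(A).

82 dB(A)

First find each source's level at the receiver (point-source: −20·log₁₀(r/r_ref)), then combine on an intensity basis.
server rack: 71.3 − 20·log₁₀(12.6/1.5) = 71.3 − 18.49 = 52.81 dB(A).
fan: 82.0 − 20·log₁₀(31.3/3.1) = 82.0 − 20.08 = 61.92 dB(A).
vacuum pump: 75.6 − 20·log₁₀(32.5/3.2) = 75.6 − 20.13 = 55.47 dB(A).
woodworking router: 100.5 − 20·log₁₀(19.8/2.4) = 100.5 − 18.33 = 82.17 dB(A).
Σ 10^(L/10) = 1.669e+08 → L_total = 10·log₁₀(1.669e+08) = 82.23 dB(A).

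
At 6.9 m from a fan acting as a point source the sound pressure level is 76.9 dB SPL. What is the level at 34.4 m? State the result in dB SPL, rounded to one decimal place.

Spherical spreading from a point source gives a 20·log₁₀(r₂/r₁) drop.
L₂ = 76.9 − 20·log₁₀(34.4/6.9) = 76.9 − 13.954 = 62.95 dB SPL.

62.9 dB SPL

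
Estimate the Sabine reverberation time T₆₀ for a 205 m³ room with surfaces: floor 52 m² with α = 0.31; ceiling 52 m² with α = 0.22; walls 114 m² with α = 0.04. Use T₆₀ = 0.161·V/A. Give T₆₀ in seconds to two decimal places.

A = Σ Sᵢαᵢ = 52·0.31 + 52·0.22 + 114·0.04 = 32.12 m².
T₆₀ = 0.161 × 205 / 32.12 = 1.028 s.

1.03 s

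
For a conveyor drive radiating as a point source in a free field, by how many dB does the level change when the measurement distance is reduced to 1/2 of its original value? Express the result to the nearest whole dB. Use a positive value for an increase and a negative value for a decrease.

+6 dB

With spherical spreading the level changes by −20·log₁₀(r₂/r₁).
ΔL = −20·log₁₀(0.5) = +6.02 dB.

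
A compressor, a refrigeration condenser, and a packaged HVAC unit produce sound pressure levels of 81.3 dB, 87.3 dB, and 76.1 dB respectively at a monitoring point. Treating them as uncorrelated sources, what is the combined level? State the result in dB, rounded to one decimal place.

For uncorrelated sources the intensities add, so convert each level to linear form, sum, and take 10·log₁₀ of the total.
Σ 10^(L/10) = 10^(81.3/10) + 10^(87.3/10) + 10^(76.1/10) = 7.127e+08.
L_total = 10·log₁₀(7.127e+08) = 88.53 dB.

88.5 dB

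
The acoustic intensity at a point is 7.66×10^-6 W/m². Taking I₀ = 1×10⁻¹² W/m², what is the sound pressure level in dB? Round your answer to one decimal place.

Dividing by I₀ shifts the exponent by 12: I/I₀ = 7.66×10^6.
L = 10·(0.8842 + 6) = 68.84 dB.

68.8 dB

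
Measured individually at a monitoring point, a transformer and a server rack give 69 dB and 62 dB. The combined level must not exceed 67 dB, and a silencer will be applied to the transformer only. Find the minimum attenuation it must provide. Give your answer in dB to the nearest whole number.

Everything except the transformer sums to 10^(62/10) = 1.585e+06 in linear terms, 62.00 dB.
The limit corresponds to 10^(67/10) = 5.012e+06; subtracting the fixed part leaves 3.427e+06 for the transformer, i.e. 65.35 dB.
Required insertion loss = 69 − 65.35 = 3.65 dB.

4 dB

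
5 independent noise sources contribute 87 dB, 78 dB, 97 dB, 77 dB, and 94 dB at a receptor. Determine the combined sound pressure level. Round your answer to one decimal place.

Incoherent sources combine by intensity addition: L_total = 10·log₁₀(Σ 10^(L_i/10)).
Σ 10^(L/10) = 10^(87/10) + 10^(78/10) + 10^(97/10) + 10^(77/10) + 10^(94/10) = 8.138e+09.
L_total = 10·log₁₀(8.138e+09) = 99.11 dB.

99.1 dB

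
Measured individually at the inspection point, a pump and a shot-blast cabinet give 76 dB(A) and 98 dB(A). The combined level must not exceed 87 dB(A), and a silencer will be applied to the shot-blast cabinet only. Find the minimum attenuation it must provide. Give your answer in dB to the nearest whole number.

Fixed contribution from the other source: Σ 10^(L/10) = 10^(76/10) = 3.981e+07 (76.00 dB(A)).
The limit corresponds to 10^(87/10) = 5.012e+08; subtracting the fixed part leaves 4.614e+08 for the shot-blast cabinet, i.e. 86.64 dB(A).
Required insertion loss = 98 − 86.64 = 11.36 dB.

11 dB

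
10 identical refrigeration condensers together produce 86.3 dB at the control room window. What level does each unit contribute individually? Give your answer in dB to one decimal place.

76.3 dB

Dividing the total intensity by 10 lowers the level by 10·log₁₀ 10 = 10.000 dB: L₁ = 86.3 − 10.000.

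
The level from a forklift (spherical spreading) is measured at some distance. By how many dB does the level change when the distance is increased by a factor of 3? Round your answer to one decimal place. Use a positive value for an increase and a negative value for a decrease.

With spherical spreading the level changes by −20·log₁₀(r₂/r₁).
ΔL = −20·log₁₀(3) = -9.54 dB.

-9.5 dB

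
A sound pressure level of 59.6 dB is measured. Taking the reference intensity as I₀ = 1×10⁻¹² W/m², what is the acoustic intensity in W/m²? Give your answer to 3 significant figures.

I = I₀·10^(L/10) = 10⁻¹² × 10^(59.6/10) = 10^(-6.040).

9.12e-07 W/m²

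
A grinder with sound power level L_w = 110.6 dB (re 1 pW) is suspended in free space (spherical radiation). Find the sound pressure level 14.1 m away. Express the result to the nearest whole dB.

77 dB

L_p = L_w − 10·log₁₀(4π·r²) with r = 14.1 m.
4π·r² = 2498 m², 10·log₁₀ of that is 33.976 dB.
L_p = 110.6 − 33.976 = 76.62 dB.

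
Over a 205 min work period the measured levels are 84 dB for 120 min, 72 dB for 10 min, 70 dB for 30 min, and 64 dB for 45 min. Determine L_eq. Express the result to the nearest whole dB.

82 dB

Weight each interval's intensity by its duration and average over T = 205 min:
Σ tᵢ·10^(Lᵢ/10) = 120·10^(84/10) + 10·10^(72/10) + 30·10^(70/10) + 45·10^(64/10) = 3.071e+10.
L_eq = 10·log₁₀(3.071e+10/205) = 81.76 dB.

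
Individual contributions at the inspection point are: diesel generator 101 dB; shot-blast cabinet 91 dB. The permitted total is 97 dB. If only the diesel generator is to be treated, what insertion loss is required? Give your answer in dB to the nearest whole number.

5 dB

The untreated sources together contribute 10^(91/10) = 1.259e+09, i.e. 91.00 dB.
To meet 97 dB overall, the treated diesel generator may contribute at most 10^(97/10) − 1.259e+09 = 3.753e+09, i.e. 95.74 dB.
So the diesel generator must be reduced from 101 to 95.74 dB: IL = 5.26 dB.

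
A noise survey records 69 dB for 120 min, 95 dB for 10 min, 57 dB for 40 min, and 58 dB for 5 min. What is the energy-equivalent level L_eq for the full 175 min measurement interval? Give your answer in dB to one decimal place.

82.7 dB

Weight each interval's intensity by its duration and average over T = 175 min:
Σ tᵢ·10^(Lᵢ/10) = 120·10^(69/10) + 10·10^(95/10) + 40·10^(57/10) + 5·10^(58/10) = 3.260e+10.
L_eq = 10·log₁₀(3.260e+10/175) = 82.70 dB.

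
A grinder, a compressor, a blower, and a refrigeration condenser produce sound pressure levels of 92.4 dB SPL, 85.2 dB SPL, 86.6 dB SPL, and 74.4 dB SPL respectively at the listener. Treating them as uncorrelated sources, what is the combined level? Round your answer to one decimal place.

94.1 dB SPL

Incoherent sources combine by intensity addition: L_total = 10·log₁₀(Σ 10^(L_i/10)).
Σ 10^(L/10) = 10^(92.4/10) + 10^(85.2/10) + 10^(86.6/10) + 10^(74.4/10) = 2.554e+09.
L_total = 10·log₁₀(2.554e+09) = 94.07 dB SPL.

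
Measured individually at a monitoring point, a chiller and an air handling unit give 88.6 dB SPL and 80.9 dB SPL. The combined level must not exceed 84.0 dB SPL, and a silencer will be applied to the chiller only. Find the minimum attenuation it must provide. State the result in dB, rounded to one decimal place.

Fixed contribution from the other source: Σ 10^(L/10) = 10^(80.9/10) = 1.230e+08 (80.90 dB SPL).
The limit corresponds to 10^(84.0/10) = 2.512e+08; subtracting the fixed part leaves 1.282e+08 for the chiller, i.e. 81.08 dB SPL.
Required insertion loss = 88.6 − 81.08 = 7.52 dB.

7.5 dB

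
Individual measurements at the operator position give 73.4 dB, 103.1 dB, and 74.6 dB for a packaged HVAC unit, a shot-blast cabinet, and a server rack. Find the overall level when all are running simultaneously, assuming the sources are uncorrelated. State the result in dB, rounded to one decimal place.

For uncorrelated sources the intensities add, so convert each level to linear form, sum, and take 10·log₁₀ of the total.
Σ 10^(L/10) = 10^(73.4/10) + 10^(103.1/10) + 10^(74.6/10) = 2.047e+10.
L_total = 10·log₁₀(2.047e+10) = 103.11 dB.

103.1 dB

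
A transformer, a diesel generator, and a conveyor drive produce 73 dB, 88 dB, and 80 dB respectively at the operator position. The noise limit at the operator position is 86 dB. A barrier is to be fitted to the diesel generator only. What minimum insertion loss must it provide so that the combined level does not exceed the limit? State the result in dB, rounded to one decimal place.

Everything except the diesel generator sums to 10^(73/10) + 10^(80/10) = 1.200e+08 in linear terms, 80.79 dB.
The limit corresponds to 10^(86/10) = 3.981e+08; subtracting the fixed part leaves 2.782e+08 for the diesel generator, i.e. 84.44 dB.
Required insertion loss = 88 − 84.44 = 3.56 dB.

3.6 dB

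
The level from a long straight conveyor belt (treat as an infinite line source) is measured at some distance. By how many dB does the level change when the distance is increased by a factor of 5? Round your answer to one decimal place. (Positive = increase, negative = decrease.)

Line-source spreading: ΔL = −10·log₁₀(r₂/r₁).
ΔL = −10·log₁₀(5) = -6.99 dB.

-7.0 dB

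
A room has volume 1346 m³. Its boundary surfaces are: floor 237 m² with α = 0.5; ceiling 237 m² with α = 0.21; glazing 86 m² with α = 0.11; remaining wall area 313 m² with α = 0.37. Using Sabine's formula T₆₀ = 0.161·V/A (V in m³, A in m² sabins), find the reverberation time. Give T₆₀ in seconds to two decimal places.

Summing Sᵢαᵢ: 237·0.5 + 237·0.21 + 86·0.11 + 313·0.37 = 293.54 m².
T₆₀ = 0.161 × 1346 / 293.54 = 0.738 s.

0.74 s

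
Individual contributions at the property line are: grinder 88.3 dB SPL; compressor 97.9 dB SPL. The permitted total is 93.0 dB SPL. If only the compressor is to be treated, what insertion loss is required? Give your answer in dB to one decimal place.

Everything except the compressor sums to 10^(88.3/10) = 6.761e+08 in linear terms, 88.30 dB SPL.
The limit corresponds to 10^(93.0/10) = 1.995e+09; subtracting the fixed part leaves 1.319e+09 for the compressor, i.e. 91.20 dB SPL.
Required insertion loss = 97.9 − 91.20 = 6.70 dB.

6.7 dB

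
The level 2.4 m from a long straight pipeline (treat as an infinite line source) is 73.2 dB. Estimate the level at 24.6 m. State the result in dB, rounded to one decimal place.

Line-source attenuation: ΔL = 10·log₁₀(r₂/r₁) = 10·log₁₀(24.6/2.4) = 10.107 dB.
L₂ = 73.2 − 10·log₁₀(24.6/2.4) = 73.2 − 10.107 = 63.09 dB.

63.1 dB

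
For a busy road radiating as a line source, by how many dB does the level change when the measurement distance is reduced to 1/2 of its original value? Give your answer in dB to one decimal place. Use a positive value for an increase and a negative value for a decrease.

+3.0 dB

Line-source spreading: ΔL = −10·log₁₀(r₂/r₁).
ΔL = −10·log₁₀(0.5) = +3.01 dB.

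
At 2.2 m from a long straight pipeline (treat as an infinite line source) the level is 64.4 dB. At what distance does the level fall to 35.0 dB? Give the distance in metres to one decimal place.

For a line source L₁ − L₂ = 10·log₁₀(r₂/r₁), so r₂ = r₁·10^((L₁−L₂)/10).
r₂ = 2.2·10^((64.4−35.0)/10) = 2.2·10^(29.4/10) = 1916.12 m.

1916.1 m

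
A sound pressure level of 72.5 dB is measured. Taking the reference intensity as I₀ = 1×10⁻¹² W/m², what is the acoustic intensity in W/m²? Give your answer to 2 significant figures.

I = I₀·10^(L/10) = 10⁻¹² × 10^(72.5/10) = 10^(-4.750).

1.8e-05 W/m²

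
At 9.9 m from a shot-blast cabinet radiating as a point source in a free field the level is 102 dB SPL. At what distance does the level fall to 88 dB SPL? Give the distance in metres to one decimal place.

49.6 m

The 14.0 dB drop corresponds to a distance ratio of 10^(14.0/20) for a point source.
r₂ = 9.9·10^((102−88)/20) = 9.9·10^(14.0/20) = 49.62 m.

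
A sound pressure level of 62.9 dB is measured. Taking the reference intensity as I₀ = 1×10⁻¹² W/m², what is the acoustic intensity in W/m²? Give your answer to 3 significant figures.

I = I₀·10^(L/10) = 10⁻¹² × 10^(62.9/10) = 10^(-5.710).

1.95e-06 W/m²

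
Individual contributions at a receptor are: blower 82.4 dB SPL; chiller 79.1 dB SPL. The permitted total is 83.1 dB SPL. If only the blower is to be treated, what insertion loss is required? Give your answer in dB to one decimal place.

Fixed contribution from the other source: Σ 10^(L/10) = 10^(79.1/10) = 8.128e+07 (79.10 dB SPL).
To meet 83.1 dB SPL overall, the treated blower may contribute at most 10^(83.1/10) − 8.128e+07 = 1.229e+08, i.e. 80.90 dB SPL.
So the blower must be reduced from 82.4 to 80.90 dB SPL: IL = 1.50 dB.

1.5 dB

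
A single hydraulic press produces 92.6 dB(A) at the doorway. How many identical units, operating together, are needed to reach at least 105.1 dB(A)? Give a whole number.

Need L₁ + 10·log₁₀ N ≥ 105.1, i.e. log₁₀ N ≥ 1.25.
N ≥ 10^(12.5/10) = 17.783, so N = 18.

18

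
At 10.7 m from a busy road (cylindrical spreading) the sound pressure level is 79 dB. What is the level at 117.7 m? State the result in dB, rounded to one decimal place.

Line-source attenuation: ΔL = 10·log₁₀(r₂/r₁) = 10·log₁₀(117.7/10.7) = 10.414 dB.
L₂ = 79 − 10·log₁₀(117.7/10.7) = 79 − 10.414 = 68.59 dB.

68.6 dB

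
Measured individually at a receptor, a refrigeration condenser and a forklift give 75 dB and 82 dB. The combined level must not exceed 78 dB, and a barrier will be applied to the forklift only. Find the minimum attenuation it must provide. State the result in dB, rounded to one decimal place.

7.0 dB

Everything except the forklift sums to 10^(75/10) = 3.162e+07 in linear terms, 75.00 dB.
To meet 78 dB overall, the treated forklift may contribute at most 10^(78/10) − 3.162e+07 = 3.147e+07, i.e. 74.98 dB.
Required insertion loss = 82 − 74.98 = 7.02 dB.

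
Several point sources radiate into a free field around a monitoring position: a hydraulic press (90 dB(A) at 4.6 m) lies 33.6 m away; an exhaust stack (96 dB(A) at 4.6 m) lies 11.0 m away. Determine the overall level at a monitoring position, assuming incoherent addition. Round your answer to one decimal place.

88.5 dB(A)

Apply inverse-square spreading to bring every level to the receiver, then sum 10^(L/10).
hydraulic press: 90 − 20·log₁₀(33.6/4.6) = 90 − 17.27 = 72.73 dB(A).
exhaust stack: 96 − 20·log₁₀(11.0/4.6) = 96 − 7.57 = 88.43 dB(A).
Σ 10^(L/10) = 7.149e+08 → L_total = 10·log₁₀(7.149e+08) = 88.54 dB(A).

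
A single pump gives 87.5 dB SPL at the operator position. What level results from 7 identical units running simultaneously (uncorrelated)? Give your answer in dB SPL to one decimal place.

96.0 dB SPL

L_total = L₁ + 10·log₁₀ N for N identical incoherent sources.
L_total = 87.5 + 10·log₁₀(7) = 87.5 + 8.451 = 95.95 dB SPL.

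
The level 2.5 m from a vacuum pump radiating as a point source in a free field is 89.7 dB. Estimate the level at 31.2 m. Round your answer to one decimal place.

67.8 dB

Spherical spreading from a point source gives a 20·log₁₀(r₂/r₁) drop.
L₂ = 89.7 − 20·log₁₀(31.2/2.5) = 89.7 − 21.924 = 67.78 dB.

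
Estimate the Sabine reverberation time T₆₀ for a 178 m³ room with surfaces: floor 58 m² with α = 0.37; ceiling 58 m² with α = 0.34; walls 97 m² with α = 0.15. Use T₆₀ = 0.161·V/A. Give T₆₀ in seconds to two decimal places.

Summing Sᵢαᵢ: 58·0.37 + 58·0.34 + 97·0.15 = 55.73 m².
T₆₀ = 0.161 × 178 / 55.73 = 0.514 s.

0.51 s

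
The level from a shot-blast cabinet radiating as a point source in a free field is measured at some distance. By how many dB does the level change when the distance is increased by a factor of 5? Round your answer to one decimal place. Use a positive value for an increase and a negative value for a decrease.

-14.0 dB

A point source loses 6 dB per doubling of distance; generally ΔL = −20·log₁₀(r₂/r₁).
ΔL = −20·log₁₀(5) = -13.98 dB.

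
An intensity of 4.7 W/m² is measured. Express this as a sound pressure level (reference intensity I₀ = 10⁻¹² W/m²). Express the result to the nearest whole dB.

L = 10·log₁₀(I/I₀) = 10·log₁₀(4.7/10⁻¹²) = 10·log₁₀(4.7×10^12).
L = 10·(0.6721 + 12) = 126.72 dB.

127 dB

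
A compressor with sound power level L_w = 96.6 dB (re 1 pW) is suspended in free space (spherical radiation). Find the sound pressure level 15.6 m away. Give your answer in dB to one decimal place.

61.7 dB

Free-field spherical radiation: L_p = L_w − 10·log₁₀(4π·r²), r = 15.6 m.
4π·r² = 3058 m², 10·log₁₀ of that is 34.855 dB.
L_p = 96.6 − 34.855 = 61.75 dB.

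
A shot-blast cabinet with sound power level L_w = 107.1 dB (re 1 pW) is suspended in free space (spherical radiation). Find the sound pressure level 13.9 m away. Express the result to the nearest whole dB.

L_p = L_w − 10·log₁₀(4π·r²) with r = 13.9 m.
4π·r² = 2428 m², 10·log₁₀ of that is 33.852 dB.
L_p = 107.1 − 33.852 = 73.25 dB.

73 dB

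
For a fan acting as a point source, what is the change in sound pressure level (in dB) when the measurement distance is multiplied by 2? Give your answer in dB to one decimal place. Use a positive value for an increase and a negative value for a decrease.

Point-source spreading: ΔL = −20·log₁₀(r₂/r₁).
ΔL = −20·log₁₀(2) = -6.02 dB.

-6.0 dB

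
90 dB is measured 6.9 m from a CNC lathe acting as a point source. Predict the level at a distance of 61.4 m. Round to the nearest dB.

71 dB

Spherical spreading from a point source gives a 20·log₁₀(r₂/r₁) drop.
L₂ = 90 − 20·log₁₀(61.4/6.9) = 90 − 18.986 = 71.01 dB.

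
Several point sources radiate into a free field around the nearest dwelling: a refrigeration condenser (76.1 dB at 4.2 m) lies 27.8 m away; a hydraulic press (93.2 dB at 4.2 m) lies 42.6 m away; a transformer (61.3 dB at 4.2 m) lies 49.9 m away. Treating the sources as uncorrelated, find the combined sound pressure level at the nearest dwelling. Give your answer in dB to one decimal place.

Propagate each source to the receiver with L = L_ref − 20·log₁₀(r/r_ref), then add intensities.
refrigeration condenser: 76.1 − 20·log₁₀(27.8/4.2) = 76.1 − 16.42 = 59.68 dB.
hydraulic press: 93.2 − 20·log₁₀(42.6/4.2) = 93.2 − 20.12 = 73.08 dB.
transformer: 61.3 − 20·log₁₀(49.9/4.2) = 61.3 − 21.50 = 39.80 dB.
Σ 10^(L/10) = 2.125e+07 → L_total = 10·log₁₀(2.125e+07) = 73.27 dB.

73.3 dB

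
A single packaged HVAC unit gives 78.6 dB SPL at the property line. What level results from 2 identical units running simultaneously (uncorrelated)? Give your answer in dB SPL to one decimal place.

81.6 dB SPL

N identical incoherent sources raise the level by 10·log₁₀ N.
L_total = 78.6 + 10·log₁₀(2) = 78.6 + 3.010 = 81.61 dB SPL.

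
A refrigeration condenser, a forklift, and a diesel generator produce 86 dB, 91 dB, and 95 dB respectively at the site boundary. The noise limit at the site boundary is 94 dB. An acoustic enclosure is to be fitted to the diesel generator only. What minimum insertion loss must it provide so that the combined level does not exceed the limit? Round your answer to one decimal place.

5.7 dB

Everything except the diesel generator sums to 10^(86/10) + 10^(91/10) = 1.657e+09 in linear terms, 92.19 dB.
The limit corresponds to 10^(94/10) = 2.512e+09; subtracting the fixed part leaves 8.549e+08 for the diesel generator, i.e. 89.32 dB.
Required insertion loss = 95 − 89.32 = 5.68 dB.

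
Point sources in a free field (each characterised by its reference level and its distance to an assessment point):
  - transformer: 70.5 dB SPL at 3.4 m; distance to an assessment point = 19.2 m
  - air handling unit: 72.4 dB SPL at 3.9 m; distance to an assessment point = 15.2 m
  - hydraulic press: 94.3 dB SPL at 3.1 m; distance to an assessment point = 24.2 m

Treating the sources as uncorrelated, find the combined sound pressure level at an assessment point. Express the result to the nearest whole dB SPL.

77 dB SPL

First find each source's level at the receiver (point-source: −20·log₁₀(r/r_ref)), then combine on an intensity basis.
transformer: 70.5 − 20·log₁₀(19.2/3.4) = 70.5 − 15.04 = 55.46 dB SPL.
air handling unit: 72.4 − 20·log₁₀(15.2/3.9) = 72.4 − 11.82 = 60.58 dB SPL.
hydraulic press: 94.3 − 20·log₁₀(24.2/3.1) = 94.3 − 17.85 = 76.45 dB SPL.
Σ 10^(L/10) = 4.566e+07 → L_total = 10·log₁₀(4.566e+07) = 76.60 dB SPL.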